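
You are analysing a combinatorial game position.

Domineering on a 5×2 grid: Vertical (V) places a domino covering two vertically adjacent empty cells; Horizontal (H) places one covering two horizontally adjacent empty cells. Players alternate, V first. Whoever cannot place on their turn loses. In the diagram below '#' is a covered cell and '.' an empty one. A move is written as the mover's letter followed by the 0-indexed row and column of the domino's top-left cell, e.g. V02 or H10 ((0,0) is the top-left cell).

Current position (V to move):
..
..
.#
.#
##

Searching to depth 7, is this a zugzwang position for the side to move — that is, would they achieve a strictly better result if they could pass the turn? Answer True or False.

p1 V@[../../.#/.#/##]: V00[#./#./.#/.#/##]+1* V01[.#/.#/.#/.#/##]+1 V10[../#./##/.#/##]-1 V20[../../##/##/##]-1
p2 H@[#./#./.#/.#/##] terminal -1; root [../../.#/.#/##] d7
suppose V passes — search the same position with H to move:
pass> p1 H@[../../.#/.#/##]: H00[##/../.#/.#/##]-1 H10[../##/.#/.#/##]+1*
pass> p2 V@[../##/.#/.#/##]: V20[../##/##/##/##]-1*
pass> p3 H@[../##/##/##/##]: H00[##/##/##/##/##]+1*
pass> p4 V@[##/##/##/##/##] terminal -1; root [../../.#/.#/##] d7
for V: play +1, pass -1

zugzwang(../../.#/.#/##, V) = False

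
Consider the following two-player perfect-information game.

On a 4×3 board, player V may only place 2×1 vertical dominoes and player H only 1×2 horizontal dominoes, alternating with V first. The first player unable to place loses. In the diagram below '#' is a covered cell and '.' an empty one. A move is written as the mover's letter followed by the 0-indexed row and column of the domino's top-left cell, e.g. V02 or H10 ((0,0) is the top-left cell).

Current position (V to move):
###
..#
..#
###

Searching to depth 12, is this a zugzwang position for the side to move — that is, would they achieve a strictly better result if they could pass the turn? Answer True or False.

zugzwang(###/..#/..#/###, V) = False

ply 1, V at ###/..#/..#/### | V10=+1→###/#.#/#.#/###*; V11=+1→###/.##/.##/###
ply 2: ###/#.#/#.#/### is terminal -1 (H); from ###/..#/..#/### depth 12
if V skipped the turn, H would face:
~ ply 1, H at ###/..#/..#/### | H10=+1→###/###/..#/###*; H20=+1→###/..#/###/###
~ ply 2: ###/###/..#/### is terminal -1 (V); from ###/..#/..#/### depth 12
compare (V): move=+1 vs pass=-1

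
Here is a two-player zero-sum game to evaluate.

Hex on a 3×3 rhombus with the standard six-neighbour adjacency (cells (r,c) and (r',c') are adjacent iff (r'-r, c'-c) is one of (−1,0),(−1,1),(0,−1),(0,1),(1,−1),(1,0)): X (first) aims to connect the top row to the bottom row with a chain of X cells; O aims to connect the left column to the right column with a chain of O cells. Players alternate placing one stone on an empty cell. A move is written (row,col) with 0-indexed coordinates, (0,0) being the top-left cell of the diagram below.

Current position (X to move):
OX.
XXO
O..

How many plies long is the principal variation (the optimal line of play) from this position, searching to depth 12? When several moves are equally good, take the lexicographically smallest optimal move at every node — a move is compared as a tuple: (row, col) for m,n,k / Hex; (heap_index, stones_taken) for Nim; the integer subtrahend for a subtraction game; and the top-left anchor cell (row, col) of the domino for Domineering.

PV length from [OX./XXO/O..]: 1 ply

[OX./XXO/O..] X move#1: (0,2):-1/OXX/XXO/O.., (2,1):+1/OX./XXO/OX.*, (2,2):-1/OX./XXO/O.X
[OX./XXO/OX.] end (terminal -1, O#2); searched OX./XXO/O.. to 12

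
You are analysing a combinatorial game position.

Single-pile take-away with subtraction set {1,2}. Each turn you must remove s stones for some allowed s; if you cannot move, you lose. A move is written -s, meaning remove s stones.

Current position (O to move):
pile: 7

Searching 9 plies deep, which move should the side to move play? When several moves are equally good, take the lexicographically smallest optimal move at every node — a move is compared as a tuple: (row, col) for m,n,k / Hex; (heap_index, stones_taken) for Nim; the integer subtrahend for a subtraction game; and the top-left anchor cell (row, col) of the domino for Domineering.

p1 O@[7]: -1[6]+1* -2[5]-1
p2 X@[6]: -1[5]-1* -2[4]-1
p3 O@[5]: -1[4]-1 -2[3]+1*
p4 X@[3]: -1[2]-1* -2[1]-1
p5 O@[2]: -1[1]-1 -2[0]+1*
p6 X@[0] terminal -1; root [7] d9

O's best at [7]: -1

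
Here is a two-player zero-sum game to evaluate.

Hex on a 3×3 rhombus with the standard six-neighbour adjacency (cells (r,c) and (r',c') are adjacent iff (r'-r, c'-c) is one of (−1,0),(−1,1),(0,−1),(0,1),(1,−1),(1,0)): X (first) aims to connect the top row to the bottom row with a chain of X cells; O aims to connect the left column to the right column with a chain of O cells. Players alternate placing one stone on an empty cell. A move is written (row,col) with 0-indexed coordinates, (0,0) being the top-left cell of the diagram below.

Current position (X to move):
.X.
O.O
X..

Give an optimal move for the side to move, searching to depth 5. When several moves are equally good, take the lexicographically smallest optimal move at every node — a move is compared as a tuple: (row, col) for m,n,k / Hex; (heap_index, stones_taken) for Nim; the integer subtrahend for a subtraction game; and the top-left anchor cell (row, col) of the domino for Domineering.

X's best at [.X./O.O/X..]: (1,1)

p1 X@[.X./O.O/X..]: (0,0)[XX./O.O/X..]-1 (0,2)[.XX/O.O/X..]-1 (1,1)[.X./OXO/X..]+1* (2,1)[.X./O.O/XX.]-1 (2,2)[.X./O.O/X.X]-1
p2 O@[.X./OXO/X..] terminal -1; root [.X./O.O/X..] d5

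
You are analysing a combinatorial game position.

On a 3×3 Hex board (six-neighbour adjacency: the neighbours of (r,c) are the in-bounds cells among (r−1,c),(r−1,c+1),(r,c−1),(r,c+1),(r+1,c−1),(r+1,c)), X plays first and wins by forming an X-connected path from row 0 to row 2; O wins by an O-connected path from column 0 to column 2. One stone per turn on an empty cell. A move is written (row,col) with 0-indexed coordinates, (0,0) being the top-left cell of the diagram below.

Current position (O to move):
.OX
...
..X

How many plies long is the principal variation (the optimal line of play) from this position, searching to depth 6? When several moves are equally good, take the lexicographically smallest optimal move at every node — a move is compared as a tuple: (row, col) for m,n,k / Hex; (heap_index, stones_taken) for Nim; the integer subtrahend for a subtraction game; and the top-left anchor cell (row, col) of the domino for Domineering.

ply 1, O at .OX/.../..X | (0,0)=-1→OOX/.../..X*; (1,0)=-1→.OX/O../..X; (1,1)=-1→.OX/.O./..X; (1,2)=-1→.OX/..O/..X; (2,0)=-1→.OX/.../O.X; (2,1)=-1→.OX/.../.OX
ply 2, X at OOX/.../..X | (1,0)=+1→OOX/X../..X*; (1,1)=+1→OOX/.X./..X; (1,2)=+1→OOX/..X/..X; (2,0)=+1→OOX/.../X.X; (2,1)=+1→OOX/.../.XX
ply 3, O at OOX/X../..X | (1,1)=-1→OOX/XO./..X*; (1,2)=-1→OOX/X.O/..X; (2,0)=-1→OOX/X../O.X; (2,1)=-1→OOX/X../.OX
ply 4, X at OOX/XO./..X | (1,2)=+1→OOX/XOX/..X*; (2,0)=-1→OOX/XO./X.X; (2,1)=-1→OOX/XO./.XX
ply 5: OOX/XOX/..X is terminal -1 (O); from .OX/.../..X depth 6

PV length from [.OX/.../..X]: 4 plies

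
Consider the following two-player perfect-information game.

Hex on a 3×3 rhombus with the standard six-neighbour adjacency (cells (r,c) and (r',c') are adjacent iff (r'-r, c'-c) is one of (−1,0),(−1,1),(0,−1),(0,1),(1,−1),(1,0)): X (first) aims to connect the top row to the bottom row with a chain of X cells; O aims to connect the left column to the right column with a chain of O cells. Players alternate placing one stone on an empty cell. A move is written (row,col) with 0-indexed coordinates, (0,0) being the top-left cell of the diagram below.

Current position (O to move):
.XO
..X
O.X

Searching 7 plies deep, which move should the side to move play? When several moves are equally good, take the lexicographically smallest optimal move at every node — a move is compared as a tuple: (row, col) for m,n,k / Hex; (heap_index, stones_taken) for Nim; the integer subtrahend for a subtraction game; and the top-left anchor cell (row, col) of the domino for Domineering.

O's best at [.XO/..X/O.X]: (1,1)

ply 1, O at .XO/..X/O.X | (0,0)=-1→OXO/..X/O.X; (1,0)=-1→.XO/O.X/O.X; (1,1)=+1→.XO/.OX/O.X*; (2,1)=-1→.XO/..X/OOX
ply 2: .XO/.OX/O.X is terminal -1 (X); from .XO/..X/O.X depth 7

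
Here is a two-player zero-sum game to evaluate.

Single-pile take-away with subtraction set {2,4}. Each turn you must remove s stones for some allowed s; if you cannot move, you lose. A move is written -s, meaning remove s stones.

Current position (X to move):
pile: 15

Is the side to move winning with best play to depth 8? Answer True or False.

p1 X@[15]: -2[13]+1* -4[11]-1
p2 O@[13]: -2[11]-1* -4[9]-1
p3 X@[11]: -2[9]-1 -4[7]+1*
p4 O@[7]: -2[5]-1* -4[3]-1
p5 X@[5]: -2[3]-1 -4[1]+1*
p6 O@[1] terminal -1; root [15] d8

X winning at [15]: True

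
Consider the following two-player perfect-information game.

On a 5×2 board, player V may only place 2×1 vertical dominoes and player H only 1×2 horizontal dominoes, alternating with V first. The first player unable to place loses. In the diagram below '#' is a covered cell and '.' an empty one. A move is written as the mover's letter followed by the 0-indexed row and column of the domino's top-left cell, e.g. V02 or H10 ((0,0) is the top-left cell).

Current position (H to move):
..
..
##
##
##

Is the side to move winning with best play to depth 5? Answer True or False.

ply 1, H at ../../##/##/## | H00=+1→##/../##/##/##*; H10=+1→../##/##/##/##
ply 2: ##/../##/##/## is terminal -1 (V); from ../../##/##/## depth 5

H winning at [../../##/##/##]: True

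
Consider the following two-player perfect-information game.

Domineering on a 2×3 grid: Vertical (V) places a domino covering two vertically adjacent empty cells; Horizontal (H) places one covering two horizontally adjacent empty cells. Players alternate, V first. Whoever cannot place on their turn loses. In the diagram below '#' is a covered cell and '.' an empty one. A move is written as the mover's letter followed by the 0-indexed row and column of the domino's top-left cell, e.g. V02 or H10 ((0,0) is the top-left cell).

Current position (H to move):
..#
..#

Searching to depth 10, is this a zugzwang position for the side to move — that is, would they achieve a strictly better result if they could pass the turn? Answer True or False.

ply 1, H at ..#/..# | H00=+1→###/..#*; H10=+1→..#/###
ply 2: ###/..# is terminal -1 (V); from ..#/..# depth 10
if H skipped the turn, V would face:
~ ply 1, V at ..#/..# | V00=+1→#.#/#.#*; V01=+1→.##/.##
~ ply 2: #.#/#.# is terminal -1 (H); from ..#/..# depth 10
compare (H): move=+1 vs pass=-1

zugzwang(..#/..#, H) = False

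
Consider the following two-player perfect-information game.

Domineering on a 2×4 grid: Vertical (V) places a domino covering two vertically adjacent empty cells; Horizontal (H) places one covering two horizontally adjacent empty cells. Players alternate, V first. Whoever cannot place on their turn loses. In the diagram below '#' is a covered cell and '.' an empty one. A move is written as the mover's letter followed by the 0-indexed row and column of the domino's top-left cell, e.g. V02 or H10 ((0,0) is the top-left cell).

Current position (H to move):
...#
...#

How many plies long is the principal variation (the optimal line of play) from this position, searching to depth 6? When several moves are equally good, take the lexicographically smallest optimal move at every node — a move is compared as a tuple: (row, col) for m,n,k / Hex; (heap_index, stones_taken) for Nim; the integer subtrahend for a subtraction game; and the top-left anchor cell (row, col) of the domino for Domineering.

[...#/...#] H move#1: H00:+1/##.#/...#*, H01:+1/.###/...#, H10:+1/...#/##.#, H11:+1/...#/.###
[##.#/...#] V move#2: V02:-1/####/..##*
[####/..##] H move#3: H10:+1/####/####*
[####/####] end (terminal -1, V#4); searched ...#/...# to 6

PV length from [...#/...#]: 3 plies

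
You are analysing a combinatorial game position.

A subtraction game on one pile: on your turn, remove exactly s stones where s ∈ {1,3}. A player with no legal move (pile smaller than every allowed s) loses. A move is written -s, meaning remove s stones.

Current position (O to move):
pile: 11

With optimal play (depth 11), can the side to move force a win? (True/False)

p1 O@[11]: -1[10]+1* -3[8]+1
p2 X@[10]: -1[9]-1* -3[7]-1
p3 O@[9]: -1[8]+1* -3[6]+1
p4 X@[8]: -1[7]-1* -3[5]-1
p5 O@[7]: -1[6]+1* -3[4]+1
p6 X@[6]: -1[5]-1* -3[3]-1
p7 O@[5]: -1[4]+1* -3[2]+1
p8 X@[4]: -1[3]-1* -3[1]-1
p9 O@[3]: -1[2]+1* -3[0]+1
p10 X@[2]: -1[1]-1*
p11 O@[1]: -1[0]+1*
p12 X@[0] terminal -1; root [11] d11

O winning at [11]: True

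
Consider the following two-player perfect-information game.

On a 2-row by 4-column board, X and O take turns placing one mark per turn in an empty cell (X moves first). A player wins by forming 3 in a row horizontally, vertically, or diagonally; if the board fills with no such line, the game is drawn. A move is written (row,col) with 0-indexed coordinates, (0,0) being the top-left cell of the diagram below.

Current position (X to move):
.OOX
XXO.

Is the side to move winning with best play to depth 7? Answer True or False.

ply 1, X at .OOX/XXO. | (0,0)=+0→XOOX/XXO.*; (1,3)=-1→.OOX/XXOX
ply 2, O at XOOX/XXO. | (1,3)=+0→XOOX/XXOO*
ply 3: XOOX/XXOO is terminal +0 (X); from .OOX/XXO. depth 7

X winning at [.OOX/XXO.]: False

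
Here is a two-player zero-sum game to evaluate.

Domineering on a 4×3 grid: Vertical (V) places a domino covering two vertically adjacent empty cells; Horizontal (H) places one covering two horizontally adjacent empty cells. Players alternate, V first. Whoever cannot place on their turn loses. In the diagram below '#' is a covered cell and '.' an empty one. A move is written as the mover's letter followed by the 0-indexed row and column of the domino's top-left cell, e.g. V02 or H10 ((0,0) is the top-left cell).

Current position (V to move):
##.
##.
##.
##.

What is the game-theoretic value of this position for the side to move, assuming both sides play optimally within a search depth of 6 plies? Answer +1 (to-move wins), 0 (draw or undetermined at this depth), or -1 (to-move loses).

p1 V@[##./##./##./##.]: V02[###/###/##./##.]+1* V12[##./###/###/##.]+1 V22[##./##./###/###]+1
p2 H@[###/###/##./##.] terminal -1; root [##./##./##./##.] d6

value(##./##./##./##., V) = +1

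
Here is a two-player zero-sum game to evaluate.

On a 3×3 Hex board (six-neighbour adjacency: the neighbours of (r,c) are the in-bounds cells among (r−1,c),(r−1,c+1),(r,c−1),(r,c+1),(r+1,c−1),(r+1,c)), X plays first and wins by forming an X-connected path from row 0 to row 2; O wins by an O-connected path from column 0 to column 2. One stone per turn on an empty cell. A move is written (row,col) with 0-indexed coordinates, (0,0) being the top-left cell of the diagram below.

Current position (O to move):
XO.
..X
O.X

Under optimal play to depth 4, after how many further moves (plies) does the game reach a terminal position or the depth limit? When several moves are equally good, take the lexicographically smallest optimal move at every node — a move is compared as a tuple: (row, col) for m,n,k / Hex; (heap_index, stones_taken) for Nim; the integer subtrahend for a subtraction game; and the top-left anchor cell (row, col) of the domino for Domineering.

PV length from [XO./..X/O.X]: 3 plies

[XO./..X/O.X] O move#1: (0,2):+1/XOO/..X/O.X*, (1,0):-1/XO./O.X/O.X, (1,1):-1/XO./.OX/O.X, (2,1):-1/XO./..X/OOX
[XOO/..X/O.X] X move#2: (1,0):-1/XOO/X.X/O.X*, (1,1):-1/XOO/.XX/O.X, (2,1):-1/XOO/..X/OXX
[XOO/X.X/O.X] O move#3: (1,1):+1/XOO/XOX/O.X*, (2,1):-1/XOO/X.X/OOX
[XOO/XOX/O.X] end (terminal -1, X#4); searched XO./..X/O.X to 4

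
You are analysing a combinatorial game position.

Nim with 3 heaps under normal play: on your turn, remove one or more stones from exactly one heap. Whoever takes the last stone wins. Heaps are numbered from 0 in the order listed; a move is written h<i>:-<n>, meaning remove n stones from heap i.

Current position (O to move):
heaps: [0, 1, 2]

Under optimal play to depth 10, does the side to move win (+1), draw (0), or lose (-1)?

p1 O@[(0,1,2)]: h1:-1[(0,0,2)]-1 h2:-1[(0,1,1)]+1* h2:-2[(0,1,0)]-1
p2 X@[(0,1,1)]: h1:-1[(0,0,1)]-1* h2:-1[(0,1,0)]-1
p3 O@[(0,0,1)]: h2:-1[(0,0,0)]+1*
p4 X@[(0,0,0)] terminal -1; root [(0,1,2)] d10

value((0,1,2), O) = +1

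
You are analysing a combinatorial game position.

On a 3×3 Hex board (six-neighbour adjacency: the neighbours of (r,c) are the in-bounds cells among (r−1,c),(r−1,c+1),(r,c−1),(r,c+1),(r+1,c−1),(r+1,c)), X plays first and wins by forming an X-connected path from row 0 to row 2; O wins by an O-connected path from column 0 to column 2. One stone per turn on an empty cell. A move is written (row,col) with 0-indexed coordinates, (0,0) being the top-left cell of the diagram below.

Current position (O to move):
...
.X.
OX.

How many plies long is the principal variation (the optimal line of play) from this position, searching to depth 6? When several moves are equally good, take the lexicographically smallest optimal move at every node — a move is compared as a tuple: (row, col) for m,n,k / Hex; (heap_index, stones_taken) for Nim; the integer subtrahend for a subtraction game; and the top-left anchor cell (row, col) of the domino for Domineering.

PV length from [.../.X./OX.]: 2 plies

ply 1, O at .../.X./OX. | (0,0)=-1→O../.X./OX.*; (0,1)=-1→.O./.X./OX.; (0,2)=-1→..O/.X./OX.; (1,0)=-1→.../OX./OX.; (1,2)=-1→.../.XO/OX.; (2,2)=-1→.../.X./OXO
ply 2, X at O../.X./OX. | (0,1)=+1→OX./.X./OX.*; (0,2)=+1→O.X/.X./OX.; (1,0)=+1→O../XX./OX.; (1,2)=+1→O../.XX/OX.; (2,2)=+1→O../.X./OXX
ply 3: OX./.X./OX. is terminal -1 (O); from .../.X./OX. depth 6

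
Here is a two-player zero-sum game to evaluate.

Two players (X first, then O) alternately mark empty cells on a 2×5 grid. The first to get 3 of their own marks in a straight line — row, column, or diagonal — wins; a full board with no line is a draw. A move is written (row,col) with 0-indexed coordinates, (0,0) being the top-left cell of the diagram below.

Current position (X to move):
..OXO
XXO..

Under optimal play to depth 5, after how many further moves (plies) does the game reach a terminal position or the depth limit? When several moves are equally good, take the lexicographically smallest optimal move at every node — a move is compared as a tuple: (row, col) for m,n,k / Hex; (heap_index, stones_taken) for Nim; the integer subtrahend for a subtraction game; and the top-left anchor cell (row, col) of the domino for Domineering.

PV length from [..OXO/XXO..]: 4 plies

p1 X@[..OXO/XXO..]: (0,0)[X.OXO/XXO..]+0* (0,1)[.XOXO/XXO..]+0 (1,3)[..OXO/XXOX.]+0 (1,4)[..OXO/XXO.X]+0
p2 O@[X.OXO/XXO..]: (0,1)[XOOXO/XXO..]+0* (1,3)[X.OXO/XXOO.]+0 (1,4)[X.OXO/XXO.O]+0
p3 X@[XOOXO/XXO..]: (1,3)[XOOXO/XXOX.]+0* (1,4)[XOOXO/XXO.X]+0
p4 O@[XOOXO/XXOX.]: (1,4)[XOOXO/XXOXO]+0*
p5 X@[XOOXO/XXOXO] terminal +0; root [..OXO/XXO..] d5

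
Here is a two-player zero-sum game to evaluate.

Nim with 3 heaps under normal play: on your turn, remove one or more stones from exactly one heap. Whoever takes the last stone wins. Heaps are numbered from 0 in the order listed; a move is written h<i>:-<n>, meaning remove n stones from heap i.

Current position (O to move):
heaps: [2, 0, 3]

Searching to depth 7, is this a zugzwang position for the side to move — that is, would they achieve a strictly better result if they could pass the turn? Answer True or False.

p1 O@[(2,0,3)]: h0:-1[(1,0,3)]-1 h0:-2[(0,0,3)]-1 h2:-1[(2,0,2)]+1* h2:-2[(2,0,1)]-1 h2:-3[(2,0,0)]-1
p2 X@[(2,0,2)]: h0:-1[(1,0,2)]-1* h0:-2[(0,0,2)]-1 h2:-1[(2,0,1)]-1 h2:-2[(2,0,0)]-1
p3 O@[(1,0,2)]: h0:-1[(0,0,2)]-1 h2:-1[(1,0,1)]+1* h2:-2[(1,0,0)]-1
p4 X@[(1,0,1)]: h0:-1[(0,0,1)]-1* h2:-1[(1,0,0)]-1
p5 O@[(0,0,1)]: h2:-1[(0,0,0)]+1*
p6 X@[(0,0,0)] terminal -1; root [(2,0,3)] d7
pass branch (X moves first from the same position):
  | p1 X@[(2,0,3)]: h0:-1[(1,0,3)]-1 h0:-2[(0,0,3)]-1 h2:-1[(2,0,2)]+1* h2:-2[(2,0,1)]-1 h2:-3[(2,0,0)]-1
  | p2 O@[(2,0,2)]: h0:-1[(1,0,2)]-1* h0:-2[(0,0,2)]-1 h2:-1[(2,0,1)]-1 h2:-2[(2,0,0)]-1
  | p3 X@[(1,0,2)]: h0:-1[(0,0,2)]-1 h2:-1[(1,0,1)]+1* h2:-2[(1,0,0)]-1
  | p4 O@[(1,0,1)]: h0:-1[(0,0,1)]-1* h2:-1[(1,0,0)]-1
  | p5 X@[(0,0,1)]: h2:-1[(0,0,0)]+1*
  | p6 O@[(0,0,0)] terminal -1; root [(2,0,3)] d7
O moving scores +1; O passing scores -1

zugzwang((2,0,3), O) = False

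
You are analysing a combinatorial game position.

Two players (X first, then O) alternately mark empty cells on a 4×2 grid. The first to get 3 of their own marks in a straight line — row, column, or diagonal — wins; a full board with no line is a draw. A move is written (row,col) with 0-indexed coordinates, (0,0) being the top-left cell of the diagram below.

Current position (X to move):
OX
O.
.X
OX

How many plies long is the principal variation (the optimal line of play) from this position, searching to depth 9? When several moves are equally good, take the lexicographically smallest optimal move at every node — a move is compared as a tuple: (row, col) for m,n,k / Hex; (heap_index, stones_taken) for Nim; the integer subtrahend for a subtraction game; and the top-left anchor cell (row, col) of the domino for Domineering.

[OX/O./.X/OX] X move#1: (1,1):+1/OX/OX/.X/OX*, (2,0):+0/OX/O./XX/OX
[OX/OX/.X/OX] end (terminal -1, O#2); searched OX/O./.X/OX to 9

PV length from [OX/O./.X/OX]: 1 ply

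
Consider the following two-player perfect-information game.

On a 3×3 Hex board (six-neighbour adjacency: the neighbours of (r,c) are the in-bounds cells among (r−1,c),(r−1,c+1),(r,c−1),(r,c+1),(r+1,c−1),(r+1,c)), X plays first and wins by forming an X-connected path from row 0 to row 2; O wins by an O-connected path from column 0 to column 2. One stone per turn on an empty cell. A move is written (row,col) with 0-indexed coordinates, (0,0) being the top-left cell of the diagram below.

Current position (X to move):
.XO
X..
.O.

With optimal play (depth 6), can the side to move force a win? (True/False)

X winning at [.XO/X../.O.]: True

[.XO/X../.O.] X move#1: (0,0):-1/XXO/X../.O., (1,1):-1/.XO/XX./.O., (1,2):-1/.XO/X.X/.O., (2,0):+1/.XO/X../XO.*, (2,2):-1/.XO/X../.OX
[.XO/X../XO.] end (terminal -1, O#2); searched .XO/X../.O. to 6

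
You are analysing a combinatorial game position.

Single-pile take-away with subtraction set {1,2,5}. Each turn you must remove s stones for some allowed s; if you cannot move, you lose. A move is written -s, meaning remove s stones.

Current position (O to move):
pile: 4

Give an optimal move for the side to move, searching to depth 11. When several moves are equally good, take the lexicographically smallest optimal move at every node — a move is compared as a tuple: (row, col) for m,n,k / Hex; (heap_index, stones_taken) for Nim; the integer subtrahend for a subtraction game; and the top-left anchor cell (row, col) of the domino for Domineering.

ply 1, O at 4 | -1=+1→3*; -2=-1→2
ply 2, X at 3 | -1=-1→2*; -2=-1→1
ply 3, O at 2 | -1=-1→1; -2=+1→0*
ply 4: 0 is terminal -1 (X); from 4 depth 11

O's best at [4]: -1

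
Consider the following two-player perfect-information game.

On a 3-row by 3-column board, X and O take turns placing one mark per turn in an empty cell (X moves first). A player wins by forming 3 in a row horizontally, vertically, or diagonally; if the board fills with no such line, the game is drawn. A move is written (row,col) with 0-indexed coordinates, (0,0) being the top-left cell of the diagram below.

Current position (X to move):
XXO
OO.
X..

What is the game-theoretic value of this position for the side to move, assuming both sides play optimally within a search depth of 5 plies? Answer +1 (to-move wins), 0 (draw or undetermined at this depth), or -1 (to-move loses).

value(XXO/OO./X.., X) = 0

p1 X@[XXO/OO./X..]: (1,2)[XXO/OOX/X..]+0* (2,1)[XXO/OO./XX.]-1 (2,2)[XXO/OO./X.X]-1
p2 O@[XXO/OOX/X..]: (2,1)[XXO/OOX/XO.]+0* (2,2)[XXO/OOX/X.O]+0
p3 X@[XXO/OOX/XO.]: (2,2)[XXO/OOX/XOX]+0*
p4 O@[XXO/OOX/XOX] terminal +0; root [XXO/OO./X..] d5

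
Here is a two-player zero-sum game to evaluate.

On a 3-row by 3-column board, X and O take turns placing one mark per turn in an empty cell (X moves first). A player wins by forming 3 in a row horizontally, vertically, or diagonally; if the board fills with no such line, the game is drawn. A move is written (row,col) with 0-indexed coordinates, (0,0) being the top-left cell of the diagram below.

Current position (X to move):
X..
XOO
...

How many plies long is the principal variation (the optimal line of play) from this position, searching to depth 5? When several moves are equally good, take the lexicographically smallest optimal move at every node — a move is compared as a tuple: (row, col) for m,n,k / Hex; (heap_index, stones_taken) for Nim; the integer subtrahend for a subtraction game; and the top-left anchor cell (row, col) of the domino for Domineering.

PV length from [X../XOO/...]: 3 plies

[X../XOO/...] X move#1: (0,1):+1/XX./XOO/...*, (0,2):+1/X.X/XOO/..., (2,0):+1/X../XOO/X.., (2,1):+0/X../XOO/.X., (2,2):+0/X../XOO/..X
[XX./XOO/...] O move#2: (0,2):-1/XXO/XOO/...*, (2,0):-1/XX./XOO/O.., (2,1):-1/XX./XOO/.O., (2,2):-1/XX./XOO/..O
[XXO/XOO/...] X move#3: (2,0):+1/XXO/XOO/X..*, (2,1):-1/XXO/XOO/.X., (2,2):-1/XXO/XOO/..X
[XXO/XOO/X..] end (terminal -1, O#4); searched X../XOO/... to 5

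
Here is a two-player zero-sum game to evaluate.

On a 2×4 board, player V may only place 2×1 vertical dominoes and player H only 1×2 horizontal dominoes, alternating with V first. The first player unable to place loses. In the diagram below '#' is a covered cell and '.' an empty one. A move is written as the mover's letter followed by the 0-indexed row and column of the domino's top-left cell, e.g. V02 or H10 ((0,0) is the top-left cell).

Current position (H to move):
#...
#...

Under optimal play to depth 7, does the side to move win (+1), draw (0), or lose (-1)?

value(#.../#..., H) = +1

p1 H@[#.../#...]: H01[###./#...]+1* H02[#.##/#...]+1 H11[#.../###.]+1 H12[#.../#.##]+1
p2 V@[###./#...]: V03[####/#..#]-1*
p3 H@[####/#..#]: H11[####/####]+1*
p4 V@[####/####] terminal -1; root [#.../#...] d7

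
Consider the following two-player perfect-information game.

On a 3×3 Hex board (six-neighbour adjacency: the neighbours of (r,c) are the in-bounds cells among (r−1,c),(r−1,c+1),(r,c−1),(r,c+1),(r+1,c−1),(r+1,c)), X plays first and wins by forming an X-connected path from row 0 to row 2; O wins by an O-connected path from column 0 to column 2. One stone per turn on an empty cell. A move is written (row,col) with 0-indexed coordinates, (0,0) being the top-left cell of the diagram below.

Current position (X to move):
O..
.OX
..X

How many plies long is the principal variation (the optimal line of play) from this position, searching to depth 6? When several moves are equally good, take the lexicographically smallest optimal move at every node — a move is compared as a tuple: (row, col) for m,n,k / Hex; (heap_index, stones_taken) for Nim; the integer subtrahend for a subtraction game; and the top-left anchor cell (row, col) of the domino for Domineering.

PV length from [O../.OX/..X]: 1 ply

[O../.OX/..X] X move#1: (0,1):-1/OX./.OX/..X, (0,2):+1/O.X/.OX/..X*, (1,0):-1/O../XOX/..X, (2,0):-1/O../.OX/X.X, (2,1):-1/O../.OX/.XX
[O.X/.OX/..X] end (terminal -1, O#2); searched O../.OX/..X to 6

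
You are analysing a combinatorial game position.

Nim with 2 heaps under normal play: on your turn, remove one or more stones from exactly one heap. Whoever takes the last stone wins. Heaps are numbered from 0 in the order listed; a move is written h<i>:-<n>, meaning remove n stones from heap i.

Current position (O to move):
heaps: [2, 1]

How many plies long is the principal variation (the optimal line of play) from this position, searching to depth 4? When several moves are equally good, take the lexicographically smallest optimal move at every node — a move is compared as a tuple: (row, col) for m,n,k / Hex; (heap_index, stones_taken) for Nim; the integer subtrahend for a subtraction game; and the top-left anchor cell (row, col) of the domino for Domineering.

[(2,1)] O move#1: h0:-1:+1/(1,1)*, h0:-2:-1/(0,1), h1:-1:-1/(2,0)
[(1,1)] X move#2: h0:-1:-1/(0,1)*, h1:-1:-1/(1,0)
[(0,1)] O move#3: h1:-1:+1/(0,0)*
[(0,0)] end (terminal -1, X#4); searched (2,1) to 4

PV length from [(2,1)]: 3 plies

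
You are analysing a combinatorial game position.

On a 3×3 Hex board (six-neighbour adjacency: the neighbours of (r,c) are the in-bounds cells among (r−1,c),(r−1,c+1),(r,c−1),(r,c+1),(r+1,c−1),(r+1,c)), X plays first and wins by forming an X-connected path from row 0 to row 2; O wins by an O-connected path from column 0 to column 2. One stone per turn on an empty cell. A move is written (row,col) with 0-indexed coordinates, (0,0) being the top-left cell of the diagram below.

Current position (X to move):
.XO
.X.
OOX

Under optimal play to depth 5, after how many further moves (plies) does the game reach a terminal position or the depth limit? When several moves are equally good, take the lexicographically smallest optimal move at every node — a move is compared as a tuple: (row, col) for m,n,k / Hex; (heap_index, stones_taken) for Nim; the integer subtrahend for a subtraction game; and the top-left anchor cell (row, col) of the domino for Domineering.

p1 X@[.XO/.X./OOX]: (0,0)[XXO/.X./OOX]-1 (1,0)[.XO/XX./OOX]-1 (1,2)[.XO/.XX/OOX]+1*
p2 O@[.XO/.XX/OOX] terminal -1; root [.XO/.X./OOX] d5

PV length from [.XO/.X./OOX]: 1 ply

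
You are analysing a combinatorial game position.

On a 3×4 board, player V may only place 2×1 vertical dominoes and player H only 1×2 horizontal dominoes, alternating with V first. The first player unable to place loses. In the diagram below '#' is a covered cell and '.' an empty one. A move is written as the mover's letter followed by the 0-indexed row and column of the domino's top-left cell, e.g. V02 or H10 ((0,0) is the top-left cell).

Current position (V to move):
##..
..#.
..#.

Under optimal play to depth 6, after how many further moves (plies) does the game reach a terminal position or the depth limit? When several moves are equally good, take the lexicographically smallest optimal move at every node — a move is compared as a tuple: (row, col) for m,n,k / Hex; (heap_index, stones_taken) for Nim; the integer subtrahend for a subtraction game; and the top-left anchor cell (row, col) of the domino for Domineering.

ply 1, V at ##../..#./..#. | V03=-1→##.#/..##/..#.; V10=+1→##../#.#./#.#.*; V11=+1→##../.##./.##.; V13=-1→##../..##/..##
ply 2, H at ##../#.#./#.#. | H02=-1→####/#.#./#.#.*
ply 3, V at ####/#.#./#.#. | V11=+1→####/###./###.*; V13=+1→####/#.##/#.##
ply 4: ####/###./###. is terminal -1 (H); from ##../..#./..#. depth 6

PV length from [##../..#./..#.]: 3 plies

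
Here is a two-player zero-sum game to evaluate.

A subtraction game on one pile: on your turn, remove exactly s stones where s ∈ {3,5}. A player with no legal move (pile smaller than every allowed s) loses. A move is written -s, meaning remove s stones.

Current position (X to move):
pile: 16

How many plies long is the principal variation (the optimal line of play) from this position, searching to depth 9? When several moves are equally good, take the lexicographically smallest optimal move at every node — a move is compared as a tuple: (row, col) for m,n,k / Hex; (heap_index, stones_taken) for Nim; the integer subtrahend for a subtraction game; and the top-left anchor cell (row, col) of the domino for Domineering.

[16] X move#1: -3:-1/13*, -5:-1/11
[13] O move#2: -3:+1/10*, -5:+1/8
[10] X move#3: -3:-1/7*, -5:-1/5
[7] O move#4: -3:-1/4, -5:+1/2*
[2] end (terminal -1, X#5); searched 16 to 9

PV length from [16]: 4 plies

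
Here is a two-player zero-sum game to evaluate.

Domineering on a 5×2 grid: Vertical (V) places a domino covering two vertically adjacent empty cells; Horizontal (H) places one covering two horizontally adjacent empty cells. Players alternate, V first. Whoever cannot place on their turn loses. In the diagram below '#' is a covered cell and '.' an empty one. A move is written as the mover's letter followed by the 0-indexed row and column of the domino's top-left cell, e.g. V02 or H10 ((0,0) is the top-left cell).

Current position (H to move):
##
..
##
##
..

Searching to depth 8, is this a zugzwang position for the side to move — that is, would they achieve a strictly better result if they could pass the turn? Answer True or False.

p1 H@[##/../##/##/..]: H10[##/##/##/##/..]+1* H40[##/../##/##/##]+1
p2 V@[##/##/##/##/..] terminal -1; root [##/../##/##/..] d8
pass branch (V moves first from the same position):
  | p1 V@[##/../##/##/..] terminal -1; root [##/../##/##/..] d8
H moving scores +1; H passing scores +1

zugzwang(##/../##/##/.., H) = False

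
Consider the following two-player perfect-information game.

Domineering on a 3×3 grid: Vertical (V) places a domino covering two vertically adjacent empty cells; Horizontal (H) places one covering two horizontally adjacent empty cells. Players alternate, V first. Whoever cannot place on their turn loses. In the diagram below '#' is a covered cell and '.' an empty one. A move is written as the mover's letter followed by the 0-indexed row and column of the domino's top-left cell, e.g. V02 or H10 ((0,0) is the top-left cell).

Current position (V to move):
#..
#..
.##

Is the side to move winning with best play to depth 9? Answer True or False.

p1 V@[#../#../.##]: V01[##./##./.##]+1* V02[#.#/#.#/.##]+1
p2 H@[##./##./.##] terminal -1; root [#../#../.##] d9

V winning at [#../#../.##]: True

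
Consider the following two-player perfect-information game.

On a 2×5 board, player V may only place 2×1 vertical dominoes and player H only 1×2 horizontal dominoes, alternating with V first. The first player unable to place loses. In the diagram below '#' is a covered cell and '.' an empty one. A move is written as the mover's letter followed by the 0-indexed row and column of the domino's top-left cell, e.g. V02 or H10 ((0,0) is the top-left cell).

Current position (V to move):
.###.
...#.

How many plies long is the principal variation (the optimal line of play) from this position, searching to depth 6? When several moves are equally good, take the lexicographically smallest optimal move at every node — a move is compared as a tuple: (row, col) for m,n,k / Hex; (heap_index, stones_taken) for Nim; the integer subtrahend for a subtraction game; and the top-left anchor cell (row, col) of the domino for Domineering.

ply 1, V at .###./...#. | V00=+1→####./#..#.*; V04=-1→.####/...##
ply 2, H at ####./#..#. | H11=-1→####./####.*
ply 3, V at ####./####. | V04=+1→#####/#####*
ply 4: #####/##### is terminal -1 (H); from .###./...#. depth 6

PV length from [.###./...#.]: 3 plies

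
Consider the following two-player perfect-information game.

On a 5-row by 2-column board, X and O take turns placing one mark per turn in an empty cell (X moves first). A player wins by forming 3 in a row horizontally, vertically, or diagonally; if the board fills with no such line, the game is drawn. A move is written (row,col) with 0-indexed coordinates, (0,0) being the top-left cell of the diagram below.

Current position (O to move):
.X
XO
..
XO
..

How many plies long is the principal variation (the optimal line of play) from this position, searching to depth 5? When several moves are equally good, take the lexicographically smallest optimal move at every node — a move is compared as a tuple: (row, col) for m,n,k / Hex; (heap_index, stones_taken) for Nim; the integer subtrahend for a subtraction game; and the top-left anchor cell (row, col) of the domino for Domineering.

[.X/XO/../XO/..] O move#1: (0,0):-1/OX/XO/../XO/.., (2,0):+0/.X/XO/O./XO/.., (2,1):+1/.X/XO/.O/XO/..*, (4,0):-1/.X/XO/../XO/O., (4,1):-1/.X/XO/../XO/.O
[.X/XO/.O/XO/..] end (terminal -1, X#2); searched .X/XO/../XO/.. to 5

PV length from [.X/XO/../XO/..]: 1 ply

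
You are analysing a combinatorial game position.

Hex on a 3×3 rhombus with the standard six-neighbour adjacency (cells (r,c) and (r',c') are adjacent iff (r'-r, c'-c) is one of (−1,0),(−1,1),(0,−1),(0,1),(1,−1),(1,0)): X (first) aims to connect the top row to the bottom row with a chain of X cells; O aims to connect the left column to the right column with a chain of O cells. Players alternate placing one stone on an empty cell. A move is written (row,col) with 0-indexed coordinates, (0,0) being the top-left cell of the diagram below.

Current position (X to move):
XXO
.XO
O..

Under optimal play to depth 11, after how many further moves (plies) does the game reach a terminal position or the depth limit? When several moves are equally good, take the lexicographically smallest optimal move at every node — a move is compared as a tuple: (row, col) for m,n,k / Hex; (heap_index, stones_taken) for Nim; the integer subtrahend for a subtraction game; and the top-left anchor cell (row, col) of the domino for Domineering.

p1 X@[XXO/.XO/O..]: (1,0)[XXO/XXO/O..]-1 (2,1)[XXO/.XO/OX.]+1* (2,2)[XXO/.XO/O.X]-1
p2 O@[XXO/.XO/OX.] terminal -1; root [XXO/.XO/O..] d11

PV length from [XXO/.XO/O..]: 1 ply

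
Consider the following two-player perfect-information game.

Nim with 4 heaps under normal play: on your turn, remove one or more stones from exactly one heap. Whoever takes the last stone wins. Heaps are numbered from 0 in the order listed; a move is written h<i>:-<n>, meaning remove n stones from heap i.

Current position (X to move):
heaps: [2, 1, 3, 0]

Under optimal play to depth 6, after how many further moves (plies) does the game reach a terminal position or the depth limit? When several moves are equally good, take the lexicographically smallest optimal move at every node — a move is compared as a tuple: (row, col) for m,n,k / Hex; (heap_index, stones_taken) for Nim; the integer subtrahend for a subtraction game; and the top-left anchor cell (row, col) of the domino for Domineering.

p1 X@[(2,1,3,0)]: h0:-1[(1,1,3,0)]-1* h0:-2[(0,1,3,0)]-1 h1:-1[(2,0,3,0)]-1 h2:-1[(2,1,2,0)]-1 h2:-2[(2,1,1,0)]-1 h2:-3[(2,1,0,0)]-1
p2 O@[(1,1,3,0)]: h0:-1[(0,1,3,0)]-1 h1:-1[(1,0,3,0)]-1 h2:-1[(1,1,2,0)]-1 h2:-2[(1,1,1,0)]-1 h2:-3[(1,1,0,0)]+1*
p3 X@[(1,1,0,0)]: h0:-1[(0,1,0,0)]-1* h1:-1[(1,0,0,0)]-1
p4 O@[(0,1,0,0)]: h1:-1[(0,0,0,0)]+1*
p5 X@[(0,0,0,0)] terminal -1; root [(2,1,3,0)] d6

PV length from [(2,1,3,0)]: 4 plies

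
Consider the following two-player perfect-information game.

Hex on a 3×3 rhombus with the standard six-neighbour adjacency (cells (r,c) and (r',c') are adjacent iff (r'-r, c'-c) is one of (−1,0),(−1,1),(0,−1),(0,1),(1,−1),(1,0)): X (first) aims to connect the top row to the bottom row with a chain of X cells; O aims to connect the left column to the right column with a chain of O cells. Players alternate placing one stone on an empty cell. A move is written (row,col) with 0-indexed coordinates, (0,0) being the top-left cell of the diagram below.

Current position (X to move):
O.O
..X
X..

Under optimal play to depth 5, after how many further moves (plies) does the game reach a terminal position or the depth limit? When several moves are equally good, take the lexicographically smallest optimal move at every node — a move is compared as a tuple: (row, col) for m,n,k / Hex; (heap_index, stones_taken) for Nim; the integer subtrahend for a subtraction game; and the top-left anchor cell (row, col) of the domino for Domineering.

PV length from [O.O/..X/X..]: 3 plies

ply 1, X at O.O/..X/X.. | (0,1)=+1→OXO/..X/X..*; (1,0)=-1→O.O/X.X/X..; (1,1)=-1→O.O/.XX/X..; (2,1)=-1→O.O/..X/XX.; (2,2)=-1→O.O/..X/X.X
ply 2, O at OXO/..X/X.. | (1,0)=-1→OXO/O.X/X..*; (1,1)=-1→OXO/.OX/X..; (2,1)=-1→OXO/..X/XO.; (2,2)=-1→OXO/..X/X.O
ply 3, X at OXO/O.X/X.. | (1,1)=+1→OXO/OXX/X..*; (2,1)=-1→OXO/O.X/XX.; (2,2)=-1→OXO/O.X/X.X
ply 4: OXO/OXX/X.. is terminal -1 (O); from O.O/..X/X.. depth 5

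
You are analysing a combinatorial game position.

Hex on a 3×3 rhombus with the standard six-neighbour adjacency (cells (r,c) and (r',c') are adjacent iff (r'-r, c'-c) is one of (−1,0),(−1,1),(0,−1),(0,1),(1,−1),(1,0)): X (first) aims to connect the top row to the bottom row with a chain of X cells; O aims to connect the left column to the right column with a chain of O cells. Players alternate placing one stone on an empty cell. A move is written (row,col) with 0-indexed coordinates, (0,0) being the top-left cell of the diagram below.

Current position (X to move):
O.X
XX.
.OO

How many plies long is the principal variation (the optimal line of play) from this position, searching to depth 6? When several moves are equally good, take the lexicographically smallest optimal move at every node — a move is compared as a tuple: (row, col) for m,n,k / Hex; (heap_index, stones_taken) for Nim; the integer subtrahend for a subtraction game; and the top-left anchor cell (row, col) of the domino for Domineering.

PV length from [O.X/XX./.OO]: 1 ply

[O.X/XX./.OO] X move#1: (0,1):-1/OXX/XX./.OO, (1,2):-1/O.X/XXX/.OO, (2,0):+1/O.X/XX./XOO*
[O.X/XX./XOO] end (terminal -1, O#2); searched O.X/XX./.OO to 6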